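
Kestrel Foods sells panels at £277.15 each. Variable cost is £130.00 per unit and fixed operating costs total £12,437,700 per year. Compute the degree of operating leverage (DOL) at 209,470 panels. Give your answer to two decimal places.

At 209,470 units, contribution = 209,470 × £147.15 = £30,823,510.50.
Subtracting fixed costs: EBIT = £30,823,510.50 − £12,437,700 = £18,385,810.50.
So DOL = total CM / EBIT = £30,823,510.50 / £18,385,810.50 = 1.6765.

1.68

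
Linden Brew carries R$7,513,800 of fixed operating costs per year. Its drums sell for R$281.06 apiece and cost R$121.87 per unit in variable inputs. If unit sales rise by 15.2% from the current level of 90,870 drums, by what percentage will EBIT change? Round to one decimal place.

Contribution at this volume is 90,870 × R$159.19 = R$14,465,595.30.
EBIT = R$14,465,595.30 − R$7,513,800 = R$6,951,795.30.
So DOL = total CM / EBIT = R$14,465,595.30 / R$6,951,795.30 = 2.0808.
Operating income changes by 2.0808 × +15.2% = +31.6%.

+31.6%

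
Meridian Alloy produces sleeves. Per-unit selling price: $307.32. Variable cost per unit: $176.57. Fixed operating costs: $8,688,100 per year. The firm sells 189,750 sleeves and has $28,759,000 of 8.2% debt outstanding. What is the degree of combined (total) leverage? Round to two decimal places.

1.80

Contribution at this volume is 189,750 × $130.75 = $24,809,812.50.
EBIT = $24,809,812.50 − $8,688,100 = $16,121,712.50. Interest = $2,358,238.00, so EBIT − I = $13,763,474.50.
Degree of total leverage = total CM / (EBIT − interest) = $24,809,812.50 / $13,763,474.50 = 1.8026.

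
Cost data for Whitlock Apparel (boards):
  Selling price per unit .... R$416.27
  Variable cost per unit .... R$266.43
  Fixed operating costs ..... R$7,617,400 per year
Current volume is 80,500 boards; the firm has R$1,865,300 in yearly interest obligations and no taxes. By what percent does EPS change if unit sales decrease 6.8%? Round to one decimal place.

At 80,500 units, contribution = 80,500 × R$149.84 = R$12,062,120.00.
EBIT = R$12,062,120.00 − R$7,617,400 = R$4,444,720.00.
After interest of R$1,865,300.00, pre-tax earnings = R$2,579,420.00.
Degree of combined leverage = contribution ÷ (EBIT − I) = R$12,062,120.00 ÷ R$2,579,420.00 = 4.6763.
EPS therefore changes by 4.6763 × (-6.8%) = -31.8%.

-31.8%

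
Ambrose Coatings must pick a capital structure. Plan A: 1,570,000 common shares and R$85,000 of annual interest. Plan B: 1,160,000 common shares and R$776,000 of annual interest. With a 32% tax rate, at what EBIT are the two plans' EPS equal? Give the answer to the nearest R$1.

Set EPS_A = EPS_B: (EBIT − R$85,000)(1 − 0.32) ÷ 1,570,000 = (EBIT − R$776,000)(1 − 0.32) ÷ 1,160,000.
The (1 − t) factor cancels: (EBIT − 85,000) × 1,160,000 = (EBIT − 776,000) × 1,570,000.
EBIT × (1,570,000 − 1,160,000) = 776,000 × 1,570,000 − 85,000 × 1,160,000 = 1,119,720,000,000, so EBIT = 1,119,720,000,000 ÷ 410,000 = 2,731,024.39.

R$2,731,024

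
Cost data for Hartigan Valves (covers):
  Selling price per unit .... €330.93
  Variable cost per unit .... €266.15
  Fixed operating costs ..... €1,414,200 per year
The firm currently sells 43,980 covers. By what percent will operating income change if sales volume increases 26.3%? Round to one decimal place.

+52.2%

Contribution at this volume is 43,980 × €64.78 = €2,849,024.40.
Operating income = contribution − fixed costs = €2,849,024.40 − €1,414,200 = €1,434,824.40.
Degree of operating leverage = €2,849,024.40 / €1,434,824.40 = 1.9856.
Operating income changes by 1.9856 × +26.3% = +52.2%.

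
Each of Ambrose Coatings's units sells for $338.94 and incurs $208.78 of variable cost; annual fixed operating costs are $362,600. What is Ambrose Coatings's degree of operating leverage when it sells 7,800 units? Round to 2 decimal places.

1.56

At 7,800 units, contribution = 7,800 × $130.16 = $1,015,248.00.
EBIT = $1,015,248.00 − $362,600 = $652,648.00.
DOL = contribution ÷ EBIT = $1,015,248.00 ÷ $652,648.00 = 1.5556.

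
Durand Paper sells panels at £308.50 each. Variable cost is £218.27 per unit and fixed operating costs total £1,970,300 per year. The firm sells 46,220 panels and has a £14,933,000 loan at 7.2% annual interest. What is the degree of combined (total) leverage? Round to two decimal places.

Total contribution margin = 46,220 × £90.23 = £4,170,430.60.
EBIT = £4,170,430.60 − £1,970,300 = £2,200,130.60. Interest = £1,075,176.00, so EBIT − I = £1,124,954.60.
Degree of total leverage = total CM / (EBIT − interest) = £4,170,430.60 / £1,124,954.60 = 3.7072.

3.71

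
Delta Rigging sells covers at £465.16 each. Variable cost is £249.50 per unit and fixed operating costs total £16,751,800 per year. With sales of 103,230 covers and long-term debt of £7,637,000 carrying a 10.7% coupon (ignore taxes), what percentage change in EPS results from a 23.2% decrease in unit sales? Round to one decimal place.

-110.0%

Total contribution margin = 103,230 × £215.66 = £22,262,581.80.
EBIT = £22,262,581.80 − £16,751,800 = £5,510,781.80.
Interest = £817,159.00, so EBIT − I = £4,693,622.80.
DCL = total CM / (EBIT − I) = £22,262,581.80 / £4,693,622.80 = 4.7432.
%ΔEPS = DCL × %ΔSales = 4.7432 × -23.2% = -110.0%.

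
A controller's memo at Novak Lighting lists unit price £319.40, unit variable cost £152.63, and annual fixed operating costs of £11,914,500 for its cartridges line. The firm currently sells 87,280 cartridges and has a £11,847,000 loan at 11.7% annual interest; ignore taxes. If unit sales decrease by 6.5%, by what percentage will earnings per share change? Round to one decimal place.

Total contribution margin = 87,280 × £166.77 = £14,555,685.60.
EBIT = £14,555,685.60 − £11,914,500 = £2,641,185.60.
After interest of £1,386,099.00, pre-tax earnings = £1,255,086.60.
DCL = total CM / (EBIT − I) = £14,555,685.60 / £1,255,086.60 = 11.5974.
%ΔEPS = DCL × %ΔSales = 11.5974 × -6.5% = -75.4%.

-75.4%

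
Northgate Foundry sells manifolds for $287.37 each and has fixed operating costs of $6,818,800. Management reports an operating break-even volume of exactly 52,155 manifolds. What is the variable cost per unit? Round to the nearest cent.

Contribution per unit must be FC / Q = $6,818,800 / 52,155 = $130.7411.
Variable cost per unit = $287.37 − $130.7411 = $156.63.

$156.63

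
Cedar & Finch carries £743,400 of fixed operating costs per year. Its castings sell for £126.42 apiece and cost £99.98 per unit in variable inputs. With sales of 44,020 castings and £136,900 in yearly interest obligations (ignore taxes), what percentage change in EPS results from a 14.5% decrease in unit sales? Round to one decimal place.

-59.5%

Contribution at this volume is 44,020 × £26.44 = £1,163,888.80.
EBIT = £1,163,888.80 − £743,400 = £420,488.80.
Interest = £136,900.00, so EBIT − I = £283,588.80.
DCL = total CM / (EBIT − I) = £1,163,888.80 / £283,588.80 = 4.1041.
%ΔEPS = DCL × %ΔSales = 4.1041 × -14.5% = -59.5%.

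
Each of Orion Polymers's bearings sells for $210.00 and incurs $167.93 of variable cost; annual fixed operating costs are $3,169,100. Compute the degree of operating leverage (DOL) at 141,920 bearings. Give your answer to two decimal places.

2.13

At 141,920 units, contribution = 141,920 × $42.07 = $5,970,574.40.
Subtracting fixed costs: EBIT = $5,970,574.40 − $3,169,100 = $2,801,474.40.
DOL = contribution ÷ EBIT = $5,970,574.40 ÷ $2,801,474.40 = 2.1312.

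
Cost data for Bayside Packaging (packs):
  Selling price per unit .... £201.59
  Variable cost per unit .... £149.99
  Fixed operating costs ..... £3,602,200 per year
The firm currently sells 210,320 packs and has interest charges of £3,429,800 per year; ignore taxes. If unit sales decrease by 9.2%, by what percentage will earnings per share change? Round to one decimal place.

Total contribution margin = 210,320 × £51.60 = £10,852,512.00.
EBIT = £10,852,512.00 − £3,602,200 = £7,250,312.00.
After interest of £3,429,800.00, pre-tax earnings = £3,820,512.00.
DCL = total CM / (EBIT − I) = £10,852,512.00 / £3,820,512.00 = 2.8406.
%ΔEPS = DCL × %ΔSales = 2.8406 × -9.2% = -26.1%.

-26.1%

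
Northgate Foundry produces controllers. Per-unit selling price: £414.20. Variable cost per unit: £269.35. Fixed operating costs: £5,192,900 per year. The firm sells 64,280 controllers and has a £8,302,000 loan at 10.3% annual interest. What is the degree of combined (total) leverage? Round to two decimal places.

2.85

Total contribution margin = 64,280 × £144.85 = £9,310,958.00.
Subtracting fixed costs: EBIT = £9,310,958.00 − £5,192,900 = £4,118,058.00. Interest = £855,106.00, so EBIT − I = £3,262,952.00.
Degree of total leverage = total CM / (EBIT − interest) = £9,310,958.00 / £3,262,952.00 = 2.8535.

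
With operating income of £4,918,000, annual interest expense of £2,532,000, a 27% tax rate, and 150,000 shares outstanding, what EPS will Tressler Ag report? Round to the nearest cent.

£11.61

Interest = £2,532,000.00, so EBT = £4,918,000 − £2,532,000.00 = £2,386,000.00.
Net income = £2,386,000.00 × (1 − 0.27) = £1,741,780.00.
EPS = £1,741,780.00 ÷ 150,000 = £11.61.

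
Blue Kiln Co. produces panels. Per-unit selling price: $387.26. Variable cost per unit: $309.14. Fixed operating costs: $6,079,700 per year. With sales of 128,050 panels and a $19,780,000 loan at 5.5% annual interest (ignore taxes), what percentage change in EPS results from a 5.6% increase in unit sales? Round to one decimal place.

+19.8%

Total contribution margin = 128,050 × $78.12 = $10,003,266.00.
Subtracting fixed costs: EBIT = $10,003,266.00 − $6,079,700 = $3,923,566.00.
After interest of $1,087,900.00, pre-tax earnings = $2,835,666.00.
DCL = total CM / (EBIT − I) = $10,003,266.00 / $2,835,666.00 = 3.5277.
EPS therefore changes by 3.5277 × (+5.6%) = +19.8%.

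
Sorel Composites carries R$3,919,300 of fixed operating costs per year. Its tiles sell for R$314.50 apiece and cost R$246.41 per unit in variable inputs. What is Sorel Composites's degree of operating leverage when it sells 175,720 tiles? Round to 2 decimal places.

1.49

Contribution at this volume is 175,720 × R$68.09 = R$11,964,774.80.
Subtracting fixed costs: EBIT = R$11,964,774.80 − R$3,919,300 = R$8,045,474.80.
So DOL = total CM / EBIT = R$11,964,774.80 / R$8,045,474.80 = 1.4871.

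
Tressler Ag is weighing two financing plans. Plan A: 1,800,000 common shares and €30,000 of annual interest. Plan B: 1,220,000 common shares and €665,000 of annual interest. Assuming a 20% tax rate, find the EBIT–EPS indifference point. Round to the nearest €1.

Set EPS_A = EPS_B: (EBIT − €30,000)(1 − 0.20) ÷ 1,800,000 = (EBIT − €665,000)(1 − 0.20) ÷ 1,220,000.
The (1 − t) factor cancels: (EBIT − 30,000) × 1,220,000 = (EBIT − 665,000) × 1,800,000.
EBIT × (1,800,000 − 1,220,000) = 665,000 × 1,800,000 − 30,000 × 1,220,000 = 1,160,400,000,000, so EBIT = 1,160,400,000,000 ÷ 580,000 = 2,000,689.66.

€2,000,690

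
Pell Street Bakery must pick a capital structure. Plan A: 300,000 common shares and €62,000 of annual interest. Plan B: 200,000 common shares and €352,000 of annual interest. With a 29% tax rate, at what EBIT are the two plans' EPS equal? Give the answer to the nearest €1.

At indifference, (EBIT − 62,000)(1 − t)/300,000 = (EBIT − 352,000)(1 − t)/200,000.
The (1 − t) factor cancels: (EBIT − 62,000) × 200,000 = (EBIT − 352,000) × 300,000.
Solving, EBIT = (352,000·300,000 − 62,000·200,000) / (300,000 − 200,000) = 93,200,000,000 / 100,000 = 932,000.00.

€932,000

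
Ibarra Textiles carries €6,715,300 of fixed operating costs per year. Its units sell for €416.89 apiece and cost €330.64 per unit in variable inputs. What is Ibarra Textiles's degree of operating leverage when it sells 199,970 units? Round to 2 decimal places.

1.64

At 199,970 units, contribution = 199,970 × €86.25 = €17,247,412.50.
Operating income = contribution − fixed costs = €17,247,412.50 − €6,715,300 = €10,532,112.50.
Degree of operating leverage = €17,247,412.50 / €10,532,112.50 = 1.6376.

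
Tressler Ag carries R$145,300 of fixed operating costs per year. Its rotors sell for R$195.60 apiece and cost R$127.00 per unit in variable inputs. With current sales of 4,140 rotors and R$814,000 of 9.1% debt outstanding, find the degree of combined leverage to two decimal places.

Contribution at this volume is 4,140 × R$68.60 = R$284,004.00.
EBIT = R$284,004.00 − R$145,300 = R$138,704.00. Interest = R$74,074.00.
DOL = R$284,004.00 ÷ R$138,704.00 = 2.0476; DFL = R$138,704.00 ÷ R$64,630.00 = 2.1461.
DCL = DOL × DFL = 2.0476 × 2.1461 = 4.3944.

4.39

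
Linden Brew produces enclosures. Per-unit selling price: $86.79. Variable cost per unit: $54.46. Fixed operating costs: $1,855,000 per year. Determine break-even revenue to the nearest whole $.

Contribution margin per unit = $86.79 − $54.46 = $32.33, a CM ratio of $32.33 ÷ $86.79 = 0.3725.
Break-even revenue = fixed costs × price ÷ CM = $1,855,000 × $86.79 ÷ $32.33 = $4,979,754.

$4,979,754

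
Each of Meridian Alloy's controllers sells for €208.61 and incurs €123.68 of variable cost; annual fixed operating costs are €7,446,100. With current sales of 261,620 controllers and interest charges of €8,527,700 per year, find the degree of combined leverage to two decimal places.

At 261,620 units, contribution = 261,620 × €84.93 = €22,219,386.60.
Operating income = contribution − fixed costs = €22,219,386.60 − €7,446,100 = €14,773,286.60. Interest = €8,527,700.00.
DOL = €22,219,386.60 ÷ €14,773,286.60 = 1.5040; DFL = €14,773,286.60 ÷ €6,245,586.60 = 2.3654.
Combined leverage = 1.5040 × 2.3654 = 3.5576.

3.56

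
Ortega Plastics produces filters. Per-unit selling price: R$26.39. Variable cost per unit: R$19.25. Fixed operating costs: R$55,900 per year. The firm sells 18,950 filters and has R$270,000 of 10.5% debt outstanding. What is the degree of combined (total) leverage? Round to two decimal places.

At 18,950 units, contribution = 18,950 × R$7.14 = R$135,303.00.
EBIT = R$135,303.00 − R$55,900 = R$79,403.00. Interest = R$28,350.00.
DOL = R$135,303.00 ÷ R$79,403.00 = 1.7040; DFL = R$79,403.00 ÷ R$51,053.00 = 1.5553.
DCL = DOL × DFL = 1.7040 × 1.5553 = 2.6502.

2.65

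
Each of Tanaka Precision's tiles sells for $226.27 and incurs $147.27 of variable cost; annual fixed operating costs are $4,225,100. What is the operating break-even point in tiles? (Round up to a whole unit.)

53,483 tiles

Unit CM = price − variable cost = $226.27 − $147.27 = $79.00.
Break-even volume = fixed costs ÷ CM per unit = $4,225,100 ÷ $79.00 = 53,482.28, so 53,483 tiles.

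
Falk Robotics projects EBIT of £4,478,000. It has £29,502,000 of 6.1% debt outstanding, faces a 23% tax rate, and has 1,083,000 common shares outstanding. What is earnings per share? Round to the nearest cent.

£1.90

Interest = £1,799,622.00, so EBT = £4,478,000 − £1,799,622.00 = £2,678,378.00.
After tax at 23%: net income = £2,678,378.00 × 0.77 = £2,062,351.06.
EPS = £2,062,351.06 ÷ 1,083,000 = £1.90.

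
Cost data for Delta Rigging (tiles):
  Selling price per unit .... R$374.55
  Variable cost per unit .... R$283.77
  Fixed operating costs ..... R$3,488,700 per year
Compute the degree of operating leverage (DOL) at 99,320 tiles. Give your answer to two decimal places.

Contribution at this volume is 99,320 × R$90.78 = R$9,016,269.60.
Subtracting fixed costs: EBIT = R$9,016,269.60 − R$3,488,700 = R$5,527,569.60.
Degree of operating leverage = R$9,016,269.60 / R$5,527,569.60 = 1.6311.

1.63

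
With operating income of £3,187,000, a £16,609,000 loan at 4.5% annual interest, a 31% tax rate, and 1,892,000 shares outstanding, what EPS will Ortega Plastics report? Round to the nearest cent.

Interest = £747,405.00, so EBT = £3,187,000 − £747,405.00 = £2,439,595.00.
After tax at 31%: net income = £2,439,595.00 × 0.69 = £1,683,320.55.
EPS = £1,683,320.55 ÷ 1,892,000 = £0.89.

£0.89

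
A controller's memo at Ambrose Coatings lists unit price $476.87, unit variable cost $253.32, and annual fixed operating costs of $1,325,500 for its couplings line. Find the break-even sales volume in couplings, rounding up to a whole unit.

Contribution margin per unit = $476.87 − $253.32 = $223.55.
Break-even Q = $1,325,500 / $223.55 = 5,929.32 → 5,930 couplings.

5,930 couplings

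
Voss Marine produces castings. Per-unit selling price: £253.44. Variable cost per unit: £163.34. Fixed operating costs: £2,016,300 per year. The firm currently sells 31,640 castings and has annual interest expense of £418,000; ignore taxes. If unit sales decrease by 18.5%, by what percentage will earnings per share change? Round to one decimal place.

-126.6%

At 31,640 units, contribution = 31,640 × £90.10 = £2,850,764.00.
Operating income = contribution − fixed costs = £2,850,764.00 − £2,016,300 = £834,464.00.
Interest = £418,000.00, so EBIT − I = £416,464.00.
Degree of combined leverage = contribution ÷ (EBIT − I) = £2,850,764.00 ÷ £416,464.00 = 6.8452.
EPS therefore changes by 6.8452 × (-18.5%) = -126.6%.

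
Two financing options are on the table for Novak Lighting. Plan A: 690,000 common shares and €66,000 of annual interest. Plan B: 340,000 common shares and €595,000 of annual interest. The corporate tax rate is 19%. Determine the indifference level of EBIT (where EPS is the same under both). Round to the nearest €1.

€1,108,886

At indifference, (EBIT − 66,000)(1 − t)/690,000 = (EBIT − 595,000)(1 − t)/340,000.
Cancelling (1 − t) and cross-multiplying: 340,000·(EBIT − 66,000) = 690,000·(EBIT − 595,000).
Solving, EBIT = (595,000·690,000 − 66,000·340,000) / (690,000 − 340,000) = 388,110,000,000 / 350,000 = 1,108,885.71.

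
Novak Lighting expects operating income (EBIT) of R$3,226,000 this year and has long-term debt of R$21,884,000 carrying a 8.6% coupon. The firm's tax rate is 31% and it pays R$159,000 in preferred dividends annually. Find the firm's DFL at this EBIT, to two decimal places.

Interest = R$1,882,024.00.
Preferred dividends grossed up pre-tax: R$159,000 / (1 − 0.31) = R$230,434.78.
DFL = EBIT ÷ [EBIT − I − D_p/(1−t)] = R$3,226,000 ÷ [R$3,226,000 − R$1,882,024.00 − R$230,434.78] = R$3,226,000 ÷ R$1,113,541.22 = 2.8971.

2.90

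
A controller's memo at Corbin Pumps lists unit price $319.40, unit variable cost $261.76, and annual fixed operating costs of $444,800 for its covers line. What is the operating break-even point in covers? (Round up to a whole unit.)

7,717 covers

Contribution margin per unit = $319.40 − $261.76 = $57.64.
Break-even Q = $444,800 / $57.64 = 7,716.86 → 7,717 covers.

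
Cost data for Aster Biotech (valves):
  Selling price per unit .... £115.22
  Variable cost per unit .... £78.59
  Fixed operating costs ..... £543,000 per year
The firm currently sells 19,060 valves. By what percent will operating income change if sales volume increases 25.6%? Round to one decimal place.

+115.2%

Contribution at this volume is 19,060 × £36.63 = £698,167.80.
EBIT = £698,167.80 − £543,000 = £155,167.80.
Degree of operating leverage = £698,167.80 / £155,167.80 = 4.4994.
Operating income changes by 4.4994 × +25.6% = +115.2%.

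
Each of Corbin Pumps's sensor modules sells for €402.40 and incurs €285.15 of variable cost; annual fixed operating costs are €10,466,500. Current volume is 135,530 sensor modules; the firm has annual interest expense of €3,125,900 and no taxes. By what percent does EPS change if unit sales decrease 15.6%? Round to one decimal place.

At 135,530 units, contribution = 135,530 × €117.25 = €15,890,892.50.
Subtracting fixed costs: EBIT = €15,890,892.50 − €10,466,500 = €5,424,392.50.
After interest of €3,125,900.00, pre-tax earnings = €2,298,492.50.
DCL = total CM / (EBIT − I) = €15,890,892.50 / €2,298,492.50 = 6.9136.
%ΔEPS = DCL × %ΔSales = 6.9136 × -15.6% = -107.9%.

-107.9%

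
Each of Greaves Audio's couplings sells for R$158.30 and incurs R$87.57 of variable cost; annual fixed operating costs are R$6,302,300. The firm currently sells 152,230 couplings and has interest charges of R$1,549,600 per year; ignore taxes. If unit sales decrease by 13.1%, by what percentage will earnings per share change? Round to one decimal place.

Contribution at this volume is 152,230 × R$70.73 = R$10,767,227.90.
Operating income = contribution − fixed costs = R$10,767,227.90 − R$6,302,300 = R$4,464,927.90.
After interest of R$1,549,600.00, pre-tax earnings = R$2,915,327.90.
Degree of combined leverage = contribution ÷ (EBIT − I) = R$10,767,227.90 ÷ R$2,915,327.90 = 3.6933.
%ΔEPS = DCL × %ΔSales = 3.6933 × -13.1% = -48.4%.

-48.4%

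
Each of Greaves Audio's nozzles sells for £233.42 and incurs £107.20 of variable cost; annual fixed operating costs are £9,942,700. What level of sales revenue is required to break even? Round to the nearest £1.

Contribution margin per unit = £233.42 − £107.20 = £126.22, a CM ratio of £126.22 ÷ £233.42 = 0.5407.
Break-even revenue = fixed costs × price ÷ CM = £9,942,700 × £233.42 ÷ £126.22 = £18,387,142.

£18,387,142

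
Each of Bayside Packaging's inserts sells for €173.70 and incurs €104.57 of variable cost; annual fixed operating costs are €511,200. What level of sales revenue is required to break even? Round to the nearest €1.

Contribution margin per unit = €173.70 − €104.57 = €69.13, a CM ratio of €69.13 ÷ €173.70 = 0.3980.
Break-even sales = FC ÷ CM ratio = €511,200 × €173.70 / €69.13 = €1,284,470.

€1,284,470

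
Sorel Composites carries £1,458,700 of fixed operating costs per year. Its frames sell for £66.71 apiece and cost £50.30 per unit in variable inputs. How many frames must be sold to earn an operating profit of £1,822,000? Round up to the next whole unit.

Each unit contributes £66.71 − £50.30 = £16.41.
Need Q such that Q × £16.41 − £1,458,700 = £1,822,000, i.e. Q = £3,280,700 / £16.41 = 199,920.78 → 199,921.

199,921 frames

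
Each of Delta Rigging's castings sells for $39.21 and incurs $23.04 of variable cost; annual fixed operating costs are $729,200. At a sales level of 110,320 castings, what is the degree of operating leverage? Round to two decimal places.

At 110,320 units, contribution = 110,320 × $16.17 = $1,783,874.40.
EBIT = $1,783,874.40 − $729,200 = $1,054,674.40.
Degree of operating leverage = $1,783,874.40 / $1,054,674.40 = 1.6914.

1.69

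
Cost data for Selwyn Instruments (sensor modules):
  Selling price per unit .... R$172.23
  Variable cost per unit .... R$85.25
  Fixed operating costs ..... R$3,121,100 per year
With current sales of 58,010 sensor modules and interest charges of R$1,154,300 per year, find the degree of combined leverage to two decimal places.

At 58,010 units, contribution = 58,010 × R$86.98 = R$5,045,709.80.
Operating income = contribution − fixed costs = R$5,045,709.80 − R$3,121,100 = R$1,924,609.80. Interest = R$1,154,300.00.
DOL = R$5,045,709.80 ÷ R$1,924,609.80 = 2.6217; DFL = R$1,924,609.80 ÷ R$770,309.80 = 2.4985.
DCL = DOL × DFL = 2.6217 × 2.4985 = 6.5503.

6.55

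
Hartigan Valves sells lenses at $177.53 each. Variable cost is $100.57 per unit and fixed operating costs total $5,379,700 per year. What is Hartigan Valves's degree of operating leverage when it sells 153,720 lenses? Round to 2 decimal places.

1.83

Contribution at this volume is 153,720 × $76.96 = $11,830,291.20.
Subtracting fixed costs: EBIT = $11,830,291.20 − $5,379,700 = $6,450,591.20.
So DOL = total CM / EBIT = $11,830,291.20 / $6,450,591.20 = 1.8340.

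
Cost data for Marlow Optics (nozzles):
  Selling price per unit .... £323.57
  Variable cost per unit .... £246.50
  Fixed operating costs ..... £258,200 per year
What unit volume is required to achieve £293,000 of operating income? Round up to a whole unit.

Contribution margin per unit = £323.57 − £246.50 = £77.07.
Required volume = (fixed costs + target profit) ÷ CM = (£258,200 + £293,000) ÷ £77.07 = 7,151.94, so 7,152 nozzles.

7,152 nozzles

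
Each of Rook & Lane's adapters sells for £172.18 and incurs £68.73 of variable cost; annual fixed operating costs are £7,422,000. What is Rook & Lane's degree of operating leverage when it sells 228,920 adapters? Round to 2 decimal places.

1.46

Contribution at this volume is 228,920 × £103.45 = £23,681,774.00.
Operating income = contribution − fixed costs = £23,681,774.00 − £7,422,000 = £16,259,774.00.
DOL = contribution ÷ EBIT = £23,681,774.00 ÷ £16,259,774.00 = 1.4565.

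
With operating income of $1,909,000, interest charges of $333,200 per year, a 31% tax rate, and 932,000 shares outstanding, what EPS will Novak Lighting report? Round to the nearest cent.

Pre-tax income = $1,909,000 − $333,200.00 = $1,575,800.00.
Net income = $1,575,800.00 × (1 − 0.31) = $1,087,302.00.
EPS = $1,087,302.00 ÷ 932,000 = $1.17.

$1.17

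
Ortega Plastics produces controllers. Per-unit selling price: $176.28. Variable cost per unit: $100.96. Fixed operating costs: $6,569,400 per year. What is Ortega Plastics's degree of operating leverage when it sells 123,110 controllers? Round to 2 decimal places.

3.43

Contribution at this volume is 123,110 × $75.32 = $9,272,645.20.
EBIT = $9,272,645.20 − $6,569,400 = $2,703,245.20.
Degree of operating leverage = $9,272,645.20 / $2,703,245.20 = 3.4302.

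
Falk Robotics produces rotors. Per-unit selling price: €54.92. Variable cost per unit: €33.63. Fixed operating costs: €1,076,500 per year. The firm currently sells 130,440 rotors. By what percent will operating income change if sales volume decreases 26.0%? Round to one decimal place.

Contribution at this volume is 130,440 × €21.29 = €2,777,067.60.
EBIT = €2,777,067.60 − €1,076,500 = €1,700,567.60.
DOL = contribution ÷ EBIT = €2,777,067.60 ÷ €1,700,567.60 = 1.6330.
Operating income changes by 1.6330 × -26.0% = -42.5%.

-42.5%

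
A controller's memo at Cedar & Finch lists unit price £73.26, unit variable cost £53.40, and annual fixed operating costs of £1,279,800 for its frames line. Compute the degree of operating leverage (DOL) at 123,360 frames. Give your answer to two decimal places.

Contribution at this volume is 123,360 × £19.86 = £2,449,929.60.
EBIT = £2,449,929.60 − £1,279,800 = £1,170,129.60.
So DOL = total CM / EBIT = £2,449,929.60 / £1,170,129.60 = 2.0937.

2.09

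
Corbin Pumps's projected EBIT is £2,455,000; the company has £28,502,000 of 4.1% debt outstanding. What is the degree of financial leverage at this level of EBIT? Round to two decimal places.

Interest = £1,168,582.00.
DFL = EBIT ÷ (EBIT − I) = £2,455,000 ÷ (£2,455,000 − £1,168,582.00) = £2,455,000 ÷ £1,286,418.00 = 1.9084.

1.91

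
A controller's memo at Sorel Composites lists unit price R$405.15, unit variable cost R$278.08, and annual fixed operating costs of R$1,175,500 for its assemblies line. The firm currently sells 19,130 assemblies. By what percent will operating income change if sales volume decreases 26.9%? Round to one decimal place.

At 19,130 units, contribution = 19,130 × R$127.07 = R$2,430,849.10.
EBIT = R$2,430,849.10 − R$1,175,500 = R$1,255,349.10.
DOL = contribution ÷ EBIT = R$2,430,849.10 ÷ R$1,255,349.10 = 1.9364.
%ΔEBIT = DOL × %ΔSales = 1.9364 × -26.9% = -52.1%.

-52.1%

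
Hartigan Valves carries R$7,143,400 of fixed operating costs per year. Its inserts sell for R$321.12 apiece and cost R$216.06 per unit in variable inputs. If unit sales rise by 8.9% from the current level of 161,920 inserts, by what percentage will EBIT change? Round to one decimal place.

+15.3%

Contribution at this volume is 161,920 × R$105.06 = R$17,011,315.20.
Subtracting fixed costs: EBIT = R$17,011,315.20 − R$7,143,400 = R$9,867,915.20.
So DOL = total CM / EBIT = R$17,011,315.20 / R$9,867,915.20 = 1.7239.
So EBIT moves 1.7239 × (+8.9%) = +15.3%.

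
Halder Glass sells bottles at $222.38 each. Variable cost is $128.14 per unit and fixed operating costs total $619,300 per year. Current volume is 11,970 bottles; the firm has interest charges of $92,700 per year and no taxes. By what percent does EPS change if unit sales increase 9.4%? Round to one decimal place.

+25.5%

Total contribution margin = 11,970 × $94.24 = $1,128,052.80.
Operating income = contribution − fixed costs = $1,128,052.80 − $619,300 = $508,752.80.
Interest = $92,700.00, so EBIT − I = $416,052.80.
DCL = total CM / (EBIT − I) = $1,128,052.80 / $416,052.80 = 2.7113.
%ΔEPS = DCL × %ΔSales = 2.7113 × +9.4% = +25.5%.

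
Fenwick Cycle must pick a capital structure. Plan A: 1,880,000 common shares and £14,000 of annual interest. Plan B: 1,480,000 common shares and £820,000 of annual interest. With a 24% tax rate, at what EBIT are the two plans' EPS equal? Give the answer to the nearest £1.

£3,802,200

At indifference, (EBIT − 14,000)(1 − t)/1,880,000 = (EBIT − 820,000)(1 − t)/1,480,000.
Cancelling (1 − t) and cross-multiplying: 1,480,000·(EBIT − 14,000) = 1,880,000·(EBIT − 820,000).
Solving, EBIT = (820,000·1,880,000 − 14,000·1,480,000) / (1,880,000 − 1,480,000) = 1,520,880,000,000 / 400,000 = 3,802,200.00.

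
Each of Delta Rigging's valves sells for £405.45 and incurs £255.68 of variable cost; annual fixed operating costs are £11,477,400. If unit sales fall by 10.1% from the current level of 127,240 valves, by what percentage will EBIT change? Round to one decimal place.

Contribution at this volume is 127,240 × £149.77 = £19,056,734.80.
Operating income = contribution − fixed costs = £19,056,734.80 − £11,477,400 = £7,579,334.80.
Degree of operating leverage = £19,056,734.80 / £7,579,334.80 = 2.5143.
So EBIT moves 2.5143 × (-10.1%) = -25.4%.

-25.4%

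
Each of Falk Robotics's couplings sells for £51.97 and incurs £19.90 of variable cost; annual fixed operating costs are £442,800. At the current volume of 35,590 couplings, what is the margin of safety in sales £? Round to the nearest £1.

Unit CM = price − variable cost = £51.97 − £19.90 = £32.07. Break-even units = £442,800 ÷ £32.07 = 13,807.30; break-even revenue = 13,807.30 × £51.97 = £717,565.20.
Current sales = 35,590 × £51.97 = £1,849,612.30.
Margin of safety = £1,849,612.30 − £717,565.20 = £1,132,047.

£1,132,047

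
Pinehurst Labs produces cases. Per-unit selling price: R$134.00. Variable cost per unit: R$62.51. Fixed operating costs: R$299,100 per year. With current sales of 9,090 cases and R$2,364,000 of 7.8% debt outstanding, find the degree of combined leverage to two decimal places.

3.91

Contribution at this volume is 9,090 × R$71.49 = R$649,844.10.
Subtracting fixed costs: EBIT = R$649,844.10 − R$299,100 = R$350,744.10. Interest = R$184,392.00, so EBIT − I = R$166,352.10.
Degree of total leverage = total CM / (EBIT − interest) = R$649,844.10 / R$166,352.10 = 3.9064.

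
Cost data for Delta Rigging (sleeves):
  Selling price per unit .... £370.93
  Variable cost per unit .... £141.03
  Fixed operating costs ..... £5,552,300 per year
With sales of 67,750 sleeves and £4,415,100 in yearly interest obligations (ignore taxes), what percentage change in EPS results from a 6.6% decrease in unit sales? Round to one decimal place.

-18.3%

At 67,750 units, contribution = 67,750 × £229.90 = £15,575,725.00.
Operating income = contribution − fixed costs = £15,575,725.00 − £5,552,300 = £10,023,425.00.
After interest of £4,415,100.00, pre-tax earnings = £5,608,325.00.
Degree of combined leverage = contribution ÷ (EBIT − I) = £15,575,725.00 ÷ £5,608,325.00 = 2.7773.
%ΔEPS = DCL × %ΔSales = 2.7773 × -6.6% = -18.3%.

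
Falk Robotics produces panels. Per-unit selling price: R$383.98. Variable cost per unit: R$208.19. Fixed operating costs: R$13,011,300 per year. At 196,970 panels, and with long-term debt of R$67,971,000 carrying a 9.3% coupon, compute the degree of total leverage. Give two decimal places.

At 196,970 units, contribution = 196,970 × R$175.79 = R$34,625,356.30.
Subtracting fixed costs: EBIT = R$34,625,356.30 − R$13,011,300 = R$21,614,056.30. Interest = R$6,321,303.00, so EBIT − I = R$15,292,753.30.
Degree of total leverage = total CM / (EBIT − interest) = R$34,625,356.30 / R$15,292,753.30 = 2.2642.

2.26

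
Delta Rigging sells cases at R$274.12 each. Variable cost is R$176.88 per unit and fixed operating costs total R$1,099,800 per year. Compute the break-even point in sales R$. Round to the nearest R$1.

Contribution margin per unit = R$274.12 − R$176.88 = R$97.24, a CM ratio of R$97.24 ÷ R$274.12 = 0.3547.
Break-even sales = FC ÷ CM ratio = R$1,099,800 × R$274.12 / R$97.24 = R$3,100,341.

R$3,100,341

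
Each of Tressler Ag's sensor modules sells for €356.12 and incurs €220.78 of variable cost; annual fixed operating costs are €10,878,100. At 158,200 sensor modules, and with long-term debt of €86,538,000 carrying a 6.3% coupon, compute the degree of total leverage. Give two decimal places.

Total contribution margin = 158,200 × €135.34 = €21,410,788.00.
Subtracting fixed costs: EBIT = €21,410,788.00 − €10,878,100 = €10,532,688.00. Interest = €5,451,894.00.
DOL = €21,410,788.00 ÷ €10,532,688.00 = 2.0328; DFL = €10,532,688.00 ÷ €5,080,794.00 = 2.0730.
Combined leverage = 2.0328 × 2.0730 = 4.2140.

4.21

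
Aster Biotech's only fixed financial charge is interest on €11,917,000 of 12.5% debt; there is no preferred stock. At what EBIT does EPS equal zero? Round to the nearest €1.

€1,489,625

Annual interest = 12.5% × €11,917,000 = €1,489,625.00.
Without preferred stock the financial break-even is simply EBIT = interest = €1,489,625.00.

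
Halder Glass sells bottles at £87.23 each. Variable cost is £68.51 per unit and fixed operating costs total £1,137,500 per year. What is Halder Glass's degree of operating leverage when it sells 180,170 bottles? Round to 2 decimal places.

At 180,170 units, contribution = 180,170 × £18.72 = £3,372,782.40.
EBIT = £3,372,782.40 − £1,137,500 = £2,235,282.40.
So DOL = total CM / EBIT = £3,372,782.40 / £2,235,282.40 = 1.5089.

1.51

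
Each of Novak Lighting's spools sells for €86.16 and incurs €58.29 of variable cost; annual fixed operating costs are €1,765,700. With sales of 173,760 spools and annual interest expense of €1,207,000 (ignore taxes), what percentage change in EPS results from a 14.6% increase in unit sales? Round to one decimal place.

+37.8%

Total contribution margin = 173,760 × €27.87 = €4,842,691.20.
Operating income = contribution − fixed costs = €4,842,691.20 − €1,765,700 = €3,076,991.20.
After interest of €1,207,000.00, pre-tax earnings = €1,869,991.20.
Degree of combined leverage = contribution ÷ (EBIT − I) = €4,842,691.20 ÷ €1,869,991.20 = 2.5897.
%ΔEPS = DCL × %ΔSales = 2.5897 × +14.6% = +37.8%.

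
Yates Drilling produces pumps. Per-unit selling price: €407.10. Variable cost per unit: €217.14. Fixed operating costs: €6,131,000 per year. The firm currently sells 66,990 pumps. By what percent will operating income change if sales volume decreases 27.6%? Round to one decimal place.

Contribution at this volume is 66,990 × €189.96 = €12,725,420.40.
Subtracting fixed costs: EBIT = €12,725,420.40 − €6,131,000 = €6,594,420.40.
So DOL = total CM / EBIT = €12,725,420.40 / €6,594,420.40 = 1.9297.
So EBIT moves 1.9297 × (-27.6%) = -53.3%.

-53.3%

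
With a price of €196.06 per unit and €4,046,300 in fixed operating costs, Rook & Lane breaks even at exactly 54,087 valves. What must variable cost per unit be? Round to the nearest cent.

€121.25

Contribution per unit must be FC / Q = €4,046,300 / 54,087 = €74.8110.
Variable cost per unit = €196.06 − €74.8110 = €121.25.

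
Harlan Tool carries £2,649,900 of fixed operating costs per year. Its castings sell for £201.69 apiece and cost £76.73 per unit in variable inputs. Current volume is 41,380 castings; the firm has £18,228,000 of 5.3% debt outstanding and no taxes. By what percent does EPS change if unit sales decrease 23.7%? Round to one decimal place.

-78.8%

Total contribution margin = 41,380 × £124.96 = £5,170,844.80.
Subtracting fixed costs: EBIT = £5,170,844.80 − £2,649,900 = £2,520,944.80.
After interest of £966,084.00, pre-tax earnings = £1,554,860.80.
Degree of combined leverage = contribution ÷ (EBIT − I) = £5,170,844.80 ÷ £1,554,860.80 = 3.3256.
EPS therefore changes by 3.3256 × (-23.7%) = -78.8%.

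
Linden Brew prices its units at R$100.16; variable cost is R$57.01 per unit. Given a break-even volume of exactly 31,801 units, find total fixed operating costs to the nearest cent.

R$1,372,213.15

Contribution margin per unit = R$100.16 − R$57.01 = R$43.15.
Fixed costs = break-even units × CM = 31,801 × R$43.15 = R$1,372,213.15.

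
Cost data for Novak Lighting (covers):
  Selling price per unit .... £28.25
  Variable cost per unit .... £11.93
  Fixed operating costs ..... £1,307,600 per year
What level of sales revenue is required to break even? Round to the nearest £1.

Contribution margin per unit = £28.25 − £11.93 = £16.32, a CM ratio of £16.32 ÷ £28.25 = 0.5777.
Break-even revenue = fixed costs × price ÷ CM = £1,307,600 × £28.25 ÷ £16.32 = £2,263,462.

£2,263,462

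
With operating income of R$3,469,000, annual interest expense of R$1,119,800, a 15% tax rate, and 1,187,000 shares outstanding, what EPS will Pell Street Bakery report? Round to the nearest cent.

Pre-tax income = R$3,469,000 − R$1,119,800.00 = R$2,349,200.00.
After tax at 15%: net income = R$2,349,200.00 × 0.85 = R$1,996,820.00.
Per share: R$1,996,820.00 / 1,187,000 shares = R$1.68.

R$1.68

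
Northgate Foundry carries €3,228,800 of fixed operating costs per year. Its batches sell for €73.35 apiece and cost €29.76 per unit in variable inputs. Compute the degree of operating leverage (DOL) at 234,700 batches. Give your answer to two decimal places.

At 234,700 units, contribution = 234,700 × €43.59 = €10,230,573.00.
Operating income = contribution − fixed costs = €10,230,573.00 − €3,228,800 = €7,001,773.00.
DOL = contribution ÷ EBIT = €10,230,573.00 ÷ €7,001,773.00 = 1.4611.

1.46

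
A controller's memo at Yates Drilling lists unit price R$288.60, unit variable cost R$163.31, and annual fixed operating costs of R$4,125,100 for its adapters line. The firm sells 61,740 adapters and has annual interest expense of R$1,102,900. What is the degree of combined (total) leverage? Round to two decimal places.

Total contribution margin = 61,740 × R$125.29 = R$7,735,404.60.
Operating income = contribution − fixed costs = R$7,735,404.60 − R$4,125,100 = R$3,610,304.60. Interest = R$1,102,900.00.
DOL = R$7,735,404.60 ÷ R$3,610,304.60 = 2.1426; DFL = R$3,610,304.60 ÷ R$2,507,404.60 = 1.4399.
Combined leverage = 2.1426 × 1.4399 = 3.0851.

3.09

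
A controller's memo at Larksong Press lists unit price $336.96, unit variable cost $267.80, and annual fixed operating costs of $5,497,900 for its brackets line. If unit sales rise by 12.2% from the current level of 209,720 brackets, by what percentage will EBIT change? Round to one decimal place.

+19.6%

Contribution at this volume is 209,720 × $69.16 = $14,504,235.20.
Operating income = contribution − fixed costs = $14,504,235.20 − $5,497,900 = $9,006,335.20.
Degree of operating leverage = $14,504,235.20 / $9,006,335.20 = 1.6104.
%ΔEBIT = DOL × %ΔSales = 1.6104 × +12.2% = +19.6%.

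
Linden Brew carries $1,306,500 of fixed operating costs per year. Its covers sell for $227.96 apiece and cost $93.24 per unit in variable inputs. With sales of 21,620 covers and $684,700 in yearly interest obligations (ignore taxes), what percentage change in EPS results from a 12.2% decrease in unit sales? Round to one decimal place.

Contribution at this volume is 21,620 × $134.72 = $2,912,646.40.
Operating income = contribution − fixed costs = $2,912,646.40 − $1,306,500 = $1,606,146.40.
After interest of $684,700.00, pre-tax earnings = $921,446.40.
Degree of combined leverage = contribution ÷ (EBIT − I) = $2,912,646.40 ÷ $921,446.40 = 3.1610.
%ΔEPS = DCL × %ΔSales = 3.1610 × -12.2% = -38.6%.

-38.6%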